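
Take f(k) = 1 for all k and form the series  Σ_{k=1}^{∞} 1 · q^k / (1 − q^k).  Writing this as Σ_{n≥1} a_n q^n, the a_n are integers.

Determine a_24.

a_24 = 8

q^24  k|24↦f(k): 1:1 2:1 3:1 4:1 6:1 8:1 12:1 24:1  a_24=8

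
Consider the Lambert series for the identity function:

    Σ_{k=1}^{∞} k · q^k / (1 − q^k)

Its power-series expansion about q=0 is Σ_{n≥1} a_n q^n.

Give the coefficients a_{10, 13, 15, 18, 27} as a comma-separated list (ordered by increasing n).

18, 14, 24, 39, 40

[q^10] f(1)=1,f(2)=2,f(5)=5,f(10)=10 ⇒ 18
d|13:{1,13}  Σf=1+13=14
q^15  k|15↦f(k): 1:1 3:3 5:5 15:15  a_15=24
n=18: 18·1 9·2 6·3 3·6 2·9 1·18  f→[18+9+6+3+2+1]=39
[q^27] f(27)=27,f(9)=9,f(3)=3,f(1)=1 ⇒ 40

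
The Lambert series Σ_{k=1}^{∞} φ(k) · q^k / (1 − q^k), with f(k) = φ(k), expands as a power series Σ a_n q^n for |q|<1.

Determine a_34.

d|34:{34,17,2,1}  Σφ=16+16+1+1=34

a_34 = 34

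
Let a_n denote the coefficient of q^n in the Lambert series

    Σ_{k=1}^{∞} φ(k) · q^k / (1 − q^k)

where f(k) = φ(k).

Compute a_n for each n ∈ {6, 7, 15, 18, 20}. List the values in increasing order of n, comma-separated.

q^6  k|6↦φ(k): 6:2 3:2 2:1 1:1  a_6=6
[q^7] φ(7)=6,φ(1)=1 ⇒ 7
[q^15] φ(1)=1,φ(3)=2,φ(5)=4,φ(15)=8 ⇒ 15
[q^18] φ(18)=6,φ(9)=6,φ(6)=2,φ(3)=2,φ(2)=1,φ(1)=1 ⇒ 18
q^20  k|20↦φ(k): 20:8 10:4 5:4 4:2 2:1 1:1  a_20=20

6, 7, 15, 18, 20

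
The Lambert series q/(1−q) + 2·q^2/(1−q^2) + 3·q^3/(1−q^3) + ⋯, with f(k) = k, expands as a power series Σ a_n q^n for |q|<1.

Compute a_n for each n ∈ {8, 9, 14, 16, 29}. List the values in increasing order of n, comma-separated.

15, 13, 24, 31, 30

q^8  k|8↦f(k): 1:1 2:2 4:4 8:8  a_8=15
[q^9] f(9)=9,f(3)=3,f(1)=1 ⇒ 13
d|14:{14,7,2,1}  Σf=14+7+2+1=24
n=16: 16·1 8·2 4·4 2·8 1·16  f→[16+8+4+2+1]=31
d|29:{29,1}  Σf=29+1=30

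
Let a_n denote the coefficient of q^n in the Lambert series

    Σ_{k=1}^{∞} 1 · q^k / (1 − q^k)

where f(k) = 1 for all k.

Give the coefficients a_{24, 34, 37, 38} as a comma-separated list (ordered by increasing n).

8, 4, 2, 4

q^24  k|24↦f(k): 1:1 2:1 3:1 4:1 6:1 8:1 12:1 24:1  a_24=8
q^34  k|34↦f(k): 34:1 17:1 2:1 1:1  a_34=4
n=37: 1·37 37·1  f→[1+1]=2
q^38  k|38↦f(k): 1:1 2:1 19:1 38:1  a_38=4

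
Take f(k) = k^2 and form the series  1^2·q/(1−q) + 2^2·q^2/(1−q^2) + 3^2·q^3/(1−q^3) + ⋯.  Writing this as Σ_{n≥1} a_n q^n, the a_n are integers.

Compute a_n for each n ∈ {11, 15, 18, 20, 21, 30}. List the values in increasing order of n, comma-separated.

122, 260, 455, 546, 500, 1300

d|11:{1,11}  Σf=1+121=122
q^15  k|15↦f(k): 1:1 3:9 5:25 15:225  a_15=260
d|18:{1,2,3,6,9,18}  Σf=1+4+9+36+81+324=455
d|20:{1,2,4,5,10,20}  Σf=1+4+16+25+100+400=546
q^21  k|21↦f(k): 1:1 3:9 7:49 21:441  a_21=500
d|30:{1,2,3,5,6,10,15,30}  Σf=1+4+9+25+36+100+225+900=1300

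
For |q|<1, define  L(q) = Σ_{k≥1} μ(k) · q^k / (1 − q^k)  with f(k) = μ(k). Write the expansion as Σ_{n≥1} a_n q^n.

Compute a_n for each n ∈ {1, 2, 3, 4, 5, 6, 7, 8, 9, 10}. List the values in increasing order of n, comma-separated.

d|1:{1}  Σμ=1=1
q^2  k|2↦μ(k): 1:1 2:-1  a_2=0
[q^3] μ(3)=-1,μ(1)=1 ⇒ 0
[q^4] μ(4)=0,μ(2)=-1,μ(1)=1 ⇒ 0
n=5: 1·5 5·1  μ→[1+(-1)]=0
[q^6] μ(1)=1,μ(2)=-1,μ(3)=-1,μ(6)=1 ⇒ 0
d|7:{1,7}  Σμ=1+(-1)=0
[q^8] μ(8)=0,μ(4)=0,μ(2)=-1,μ(1)=1 ⇒ 0
[q^9] μ(9)=0,μ(3)=-1,μ(1)=1 ⇒ 0
q^10  k|10↦μ(k): 10:1 5:-1 2:-1 1:1  a_10=0

1, 0, 0, 0, 0, 0, 0, 0, 0, 0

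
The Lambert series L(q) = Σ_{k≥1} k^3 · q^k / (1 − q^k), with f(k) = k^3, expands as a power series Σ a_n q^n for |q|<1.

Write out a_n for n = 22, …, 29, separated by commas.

11988, 12168, 16380, 15751, 19782, 20440, 25112, 24390

q^22  k|22↦f(k): 22:10648 11:1331 2:8 1:1  a_22=11988
d|23:{1,23}  Σf=1+12167=12168
d|24:{24,12,8,6,4,3,2,1}  Σf=13824+1728+512+216+64+27+8+1=16380
[q^25] f(1)=1,f(5)=125,f(25)=15625 ⇒ 15751
[q^26] f(1)=1,f(2)=8,f(13)=2197,f(26)=17576 ⇒ 19782
q^27  k|27↦f(k): 27:19683 9:729 3:27 1:1  a_27=20440
n=28: 28·1 14·2 7·4 4·7 2·14 1·28  f→[21952+2744+343+64+8+1]=25112
[q^29] f(29)=24389,f(1)=1 ⇒ 24390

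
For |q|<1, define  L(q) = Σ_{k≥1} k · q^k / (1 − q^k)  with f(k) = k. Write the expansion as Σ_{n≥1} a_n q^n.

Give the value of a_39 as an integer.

q^39  k|39↦f(k): 39:39 13:13 3:3 1:1  a_39=56

a_39 = 56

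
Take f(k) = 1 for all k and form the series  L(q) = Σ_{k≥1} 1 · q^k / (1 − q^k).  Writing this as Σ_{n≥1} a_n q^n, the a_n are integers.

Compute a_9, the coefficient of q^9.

a_9 = 3

[q^9] f(1)=1,f(3)=1,f(9)=1 ⇒ 3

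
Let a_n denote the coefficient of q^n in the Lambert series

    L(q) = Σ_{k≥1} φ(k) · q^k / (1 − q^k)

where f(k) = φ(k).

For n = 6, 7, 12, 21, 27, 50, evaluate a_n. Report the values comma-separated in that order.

n=6: 6·1 3·2 2·3 1·6  φ→[2+2+1+1]=6
[q^7] φ(7)=6,φ(1)=1 ⇒ 7
[q^12] φ(12)=4,φ(6)=2,φ(4)=2,φ(3)=2,φ(2)=1,φ(1)=1 ⇒ 12
[q^21] φ(1)=1,φ(3)=2,φ(7)=6,φ(21)=12 ⇒ 21
n=27: 1·27 3·9 9·3 27·1  φ→[1+2+6+18]=27
n=50: 50·1 25·2 10·5 5·10 2·25 1·50  φ→[20+20+4+4+1+1]=50

6, 7, 12, 21, 27, 50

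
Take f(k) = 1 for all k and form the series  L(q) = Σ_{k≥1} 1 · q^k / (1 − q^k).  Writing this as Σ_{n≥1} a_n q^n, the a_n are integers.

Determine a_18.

[q^18] f(1)=1,f(2)=1,f(3)=1,f(6)=1,f(9)=1,f(18)=1 ⇒ 6

a_18 = 6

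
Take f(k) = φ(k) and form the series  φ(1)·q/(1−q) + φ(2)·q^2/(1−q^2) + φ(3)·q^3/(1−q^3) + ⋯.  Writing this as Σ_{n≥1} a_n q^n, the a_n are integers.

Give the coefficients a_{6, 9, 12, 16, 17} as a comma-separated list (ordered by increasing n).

d|6:{1,2,3,6}  Σφ=1+1+2+2=6
d|9:{9,3,1}  Σφ=6+2+1=9
n=12: 12·1 6·2 4·3 3·4 2·6 1·12  φ→[4+2+2+2+1+1]=12
d|16:{16,8,4,2,1}  Σφ=8+4+2+1+1=16
d|17:{17,1}  Σφ=16+1=17

6, 9, 12, 16, 17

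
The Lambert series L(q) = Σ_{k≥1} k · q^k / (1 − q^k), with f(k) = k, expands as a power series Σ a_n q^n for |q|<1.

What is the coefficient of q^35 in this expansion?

d|35:{1,5,7,35}  Σf=1+5+7+35=48

a_35 = 48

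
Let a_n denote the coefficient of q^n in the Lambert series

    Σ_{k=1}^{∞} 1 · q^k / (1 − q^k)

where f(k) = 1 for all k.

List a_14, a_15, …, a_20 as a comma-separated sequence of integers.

n=14: 14·1 7·2 2·7 1·14  f→[1+1+1+1]=4
n=15: 1·15 3·5 5·3 15·1  f→[1+1+1+1]=4
[q^16] f(16)=1,f(8)=1,f(4)=1,f(2)=1,f(1)=1 ⇒ 5
[q^17] f(17)=1,f(1)=1 ⇒ 2
d|18:{18,9,6,3,2,1}  Σf=1+1+1+1+1+1=6
q^19  k|19↦f(k): 1:1 19:1  a_19=2
q^20  k|20↦f(k): 1:1 2:1 4:1 5:1 10:1 20:1  a_20=6

4, 4, 5, 2, 6, 2, 6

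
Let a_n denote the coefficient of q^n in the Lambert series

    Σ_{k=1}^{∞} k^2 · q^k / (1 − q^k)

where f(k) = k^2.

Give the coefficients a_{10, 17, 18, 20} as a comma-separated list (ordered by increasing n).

n=10: 10·1 5·2 2·5 1·10  f→[100+25+4+1]=130
[q^17] f(1)=1,f(17)=289 ⇒ 290
q^18  k|18↦f(k): 18:324 9:81 6:36 3:9 2:4 1:1  a_18=455
n=20: 1·20 2·10 4·5 5·4 10·2 20·1  f→[1+4+16+25+100+400]=546

130, 290, 455, 546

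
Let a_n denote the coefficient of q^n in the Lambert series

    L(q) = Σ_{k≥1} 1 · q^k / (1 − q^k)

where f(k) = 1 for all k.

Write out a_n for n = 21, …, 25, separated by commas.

n=21: 21·1 7·3 3·7 1·21  f→[1+1+1+1]=4
q^22  k|22↦f(k): 1:1 2:1 11:1 22:1  a_22=4
[q^23] f(1)=1,f(23)=1 ⇒ 2
[q^24] f(24)=1,f(12)=1,f(8)=1,f(6)=1,f(4)=1,f(3)=1,f(2)=1,f(1)=1 ⇒ 8
d|25:{1,5,25}  Σf=1+1+1=3

4, 4, 2, 8, 3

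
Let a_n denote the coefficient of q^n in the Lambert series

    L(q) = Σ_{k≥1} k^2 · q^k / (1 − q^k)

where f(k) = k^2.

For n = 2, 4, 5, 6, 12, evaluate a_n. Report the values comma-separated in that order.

n=2: 1·2 2·1  f→[1+4]=5
d|4:{1,2,4}  Σf=1+4+16=21
[q^5] f(1)=1,f(5)=25 ⇒ 26
n=6: 6·1 3·2 2·3 1·6  f→[36+9+4+1]=50
d|12:{1,2,3,4,6,12}  Σf=1+4+9+16+36+144=210

5, 21, 26, 50, 210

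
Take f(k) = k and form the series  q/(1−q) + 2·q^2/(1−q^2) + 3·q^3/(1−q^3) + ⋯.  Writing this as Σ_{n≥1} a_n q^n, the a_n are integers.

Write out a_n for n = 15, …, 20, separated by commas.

24, 31, 18, 39, 20, 42

q^15  k|15↦f(k): 1:1 3:3 5:5 15:15  a_15=24
n=16: 16·1 8·2 4·4 2·8 1·16  f→[16+8+4+2+1]=31
n=17: 17·1 1·17  f→[17+1]=18
[q^18] f(1)=1,f(2)=2,f(3)=3,f(6)=6,f(9)=9,f(18)=18 ⇒ 39
d|19:{1,19}  Σf=1+19=20
d|20:{1,2,4,5,10,20}  Σf=1+2+4+5+10+20=42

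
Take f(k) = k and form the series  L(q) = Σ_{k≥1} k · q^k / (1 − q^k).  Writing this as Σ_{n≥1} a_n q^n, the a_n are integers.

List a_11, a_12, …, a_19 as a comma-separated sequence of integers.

12, 28, 14, 24, 24, 31, 18, 39, 20

q^11  k|11↦f(k): 1:1 11:11  a_11=12
d|12:{1,2,3,4,6,12}  Σf=1+2+3+4+6+12=28
q^13  k|13↦f(k): 1:1 13:13  a_13=14
q^14  k|14↦f(k): 1:1 2:2 7:7 14:14  a_14=24
d|15:{1,3,5,15}  Σf=1+3+5+15=24
n=16: 1·16 2·8 4·4 8·2 16·1  f→[1+2+4+8+16]=31
n=17: 17·1 1·17  f→[17+1]=18
d|18:{18,9,6,3,2,1}  Σf=18+9+6+3+2+1=39
q^19  k|19↦f(k): 1:1 19:19  a_19=20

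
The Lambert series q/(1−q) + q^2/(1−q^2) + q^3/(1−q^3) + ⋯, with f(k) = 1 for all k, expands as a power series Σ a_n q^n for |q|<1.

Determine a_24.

q^24  k|24↦f(k): 24:1 12:1 8:1 6:1 4:1 3:1 2:1 1:1  a_24=8

a_24 = 8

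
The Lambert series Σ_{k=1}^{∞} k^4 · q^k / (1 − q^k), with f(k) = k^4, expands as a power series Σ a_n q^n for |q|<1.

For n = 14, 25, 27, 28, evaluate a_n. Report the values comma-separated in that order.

40834, 391251, 538084, 655746

n=14: 14·1 7·2 2·7 1·14  f→[38416+2401+16+1]=40834
q^25  k|25↦f(k): 25:390625 5:625 1:1  a_25=391251
[q^27] f(27)=531441,f(9)=6561,f(3)=81,f(1)=1 ⇒ 538084
q^28  k|28↦f(k): 28:614656 14:38416 7:2401 4:256 2:16 1:1  a_28=655746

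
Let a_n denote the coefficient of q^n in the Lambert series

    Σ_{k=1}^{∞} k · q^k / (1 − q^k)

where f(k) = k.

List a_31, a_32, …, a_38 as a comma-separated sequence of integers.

32, 63, 48, 54, 48, 91, 38, 60

q^31  k|31↦f(k): 31:31 1:1  a_31=32
n=32: 1·32 2·16 4·8 8·4 16·2 32·1  f→[1+2+4+8+16+32]=63
n=33: 1·33 3·11 11·3 33·1  f→[1+3+11+33]=48
q^34  k|34↦f(k): 34:34 17:17 2:2 1:1  a_34=54
q^35  k|35↦f(k): 1:1 5:5 7:7 35:35  a_35=48
q^36  k|36↦f(k): 1:1 2:2 3:3 4:4 6:6 9:9 12:12 18:18 36:36  a_36=91
n=37: 37·1 1·37  f→[37+1]=38
n=38: 38·1 19·2 2·19 1·38  f→[38+19+2+1]=60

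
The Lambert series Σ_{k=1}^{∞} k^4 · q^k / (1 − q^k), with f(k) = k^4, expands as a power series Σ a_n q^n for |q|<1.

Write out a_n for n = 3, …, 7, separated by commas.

d|3:{3,1}  Σf=81+1=82
n=4: 4·1 2·2 1·4  f→[256+16+1]=273
q^5  k|5↦f(k): 1:1 5:625  a_5=626
[q^6] f(1)=1,f(2)=16,f(3)=81,f(6)=1296 ⇒ 1394
n=7: 7·1 1·7  f→[2401+1]=2402

82, 273, 626, 1394, 2402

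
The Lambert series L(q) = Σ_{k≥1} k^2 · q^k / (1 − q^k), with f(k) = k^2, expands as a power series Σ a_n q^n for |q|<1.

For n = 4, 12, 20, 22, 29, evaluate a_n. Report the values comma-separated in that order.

21, 210, 546, 610, 842

d|4:{4,2,1}  Σf=16+4+1=21
q^12  k|12↦f(k): 1:1 2:4 3:9 4:16 6:36 12:144  a_12=210
[q^20] f(20)=400,f(10)=100,f(5)=25,f(4)=16,f(2)=4,f(1)=1 ⇒ 546
q^22  k|22↦f(k): 1:1 2:4 11:121 22:484  a_22=610
d|29:{1,29}  Σf=1+841=842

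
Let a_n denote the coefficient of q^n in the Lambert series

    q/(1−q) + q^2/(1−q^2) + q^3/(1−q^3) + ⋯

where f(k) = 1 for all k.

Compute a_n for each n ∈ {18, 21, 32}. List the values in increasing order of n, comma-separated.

6, 4, 6

[q^18] f(1)=1,f(2)=1,f(3)=1,f(6)=1,f(9)=1,f(18)=1 ⇒ 6
n=21: 21·1 7·3 3·7 1·21  f→[1+1+1+1]=4
d|32:{32,16,8,4,2,1}  Σf=1+1+1+1+1+1=6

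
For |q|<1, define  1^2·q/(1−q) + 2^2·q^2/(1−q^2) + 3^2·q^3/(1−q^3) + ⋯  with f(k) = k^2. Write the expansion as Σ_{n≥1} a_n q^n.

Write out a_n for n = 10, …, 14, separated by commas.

d|10:{10,5,2,1}  Σf=100+25+4+1=130
[q^11] f(11)=121,f(1)=1 ⇒ 122
n=12: 12·1 6·2 4·3 3·4 2·6 1·12  f→[144+36+16+9+4+1]=210
d|13:{13,1}  Σf=169+1=170
q^14  k|14↦f(k): 1:1 2:4 7:49 14:196  a_14=250

130, 122, 210, 170, 250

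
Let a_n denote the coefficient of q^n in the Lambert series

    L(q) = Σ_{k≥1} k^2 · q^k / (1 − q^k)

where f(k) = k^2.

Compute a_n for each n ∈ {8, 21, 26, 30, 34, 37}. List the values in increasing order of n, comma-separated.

[q^8] f(8)=64,f(4)=16,f(2)=4,f(1)=1 ⇒ 85
d|21:{21,7,3,1}  Σf=441+49+9+1=500
n=26: 1·26 2·13 13·2 26·1  f→[1+4+169+676]=850
d|30:{30,15,10,6,5,3,2,1}  Σf=900+225+100+36+25+9+4+1=1300
d|34:{34,17,2,1}  Σf=1156+289+4+1=1450
q^37  k|37↦f(k): 37:1369 1:1  a_37=1370

85, 500, 850, 1300, 1450, 1370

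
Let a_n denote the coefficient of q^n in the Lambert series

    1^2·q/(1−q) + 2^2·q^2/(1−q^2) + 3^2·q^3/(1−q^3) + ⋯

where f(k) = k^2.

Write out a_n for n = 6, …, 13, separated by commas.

50, 50, 85, 91, 130, 122, 210, 170

q^6  k|6↦f(k): 1:1 2:4 3:9 6:36  a_6=50
n=7: 7·1 1·7  f→[49+1]=50
d|8:{1,2,4,8}  Σf=1+4+16+64=85
q^9  k|9↦f(k): 1:1 3:9 9:81  a_9=91
n=10: 10·1 5·2 2·5 1·10  f→[100+25+4+1]=130
n=11: 11·1 1·11  f→[121+1]=122
n=12: 1·12 2·6 3·4 4·3 6·2 12·1  f→[1+4+9+16+36+144]=210
d|13:{1,13}  Σf=1+169=170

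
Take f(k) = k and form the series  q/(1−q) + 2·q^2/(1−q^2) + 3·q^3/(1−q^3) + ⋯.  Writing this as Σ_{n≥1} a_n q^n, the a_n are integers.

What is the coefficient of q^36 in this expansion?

q^36  k|36↦f(k): 36:36 18:18 12:12 9:9 6:6 4:4 3:3 2:2 1:1  a_36=91

a_36 = 91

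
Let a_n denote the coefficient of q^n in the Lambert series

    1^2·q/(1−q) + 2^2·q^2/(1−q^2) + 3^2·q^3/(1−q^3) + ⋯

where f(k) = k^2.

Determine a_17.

a_17 = 290

d|17:{17,1}  Σf=289+1=290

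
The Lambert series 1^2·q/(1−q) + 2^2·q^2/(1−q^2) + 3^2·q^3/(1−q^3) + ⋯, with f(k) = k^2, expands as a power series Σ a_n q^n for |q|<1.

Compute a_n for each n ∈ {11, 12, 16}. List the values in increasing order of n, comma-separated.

d|11:{11,1}  Σf=121+1=122
[q^12] f(12)=144,f(6)=36,f(4)=16,f(3)=9,f(2)=4,f(1)=1 ⇒ 210
q^16  k|16↦f(k): 16:256 8:64 4:16 2:4 1:1  a_16=341

122, 210, 341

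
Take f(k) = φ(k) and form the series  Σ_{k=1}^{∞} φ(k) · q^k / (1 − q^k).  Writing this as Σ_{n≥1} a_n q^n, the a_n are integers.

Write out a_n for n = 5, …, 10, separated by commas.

n=5: 1·5 5·1  φ→[1+4]=5
q^6  k|6↦φ(k): 6:2 3:2 2:1 1:1  a_6=6
q^7  k|7↦φ(k): 7:6 1:1  a_7=7
d|8:{1,2,4,8}  Σφ=1+1+2+4=8
n=9: 1·9 3·3 9·1  φ→[1+2+6]=9
q^10  k|10↦φ(k): 10:4 5:4 2:1 1:1  a_10=10

5, 6, 7, 8, 9, 10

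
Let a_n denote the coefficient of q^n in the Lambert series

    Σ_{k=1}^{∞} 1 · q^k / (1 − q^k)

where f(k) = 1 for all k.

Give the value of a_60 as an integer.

a_60 = 12

q^60  k|60↦f(k): 60:1 30:1 20:1 15:1 12:1 10:1 6:1 5:1 4:1 3:1 2:1 1:1  a_60=12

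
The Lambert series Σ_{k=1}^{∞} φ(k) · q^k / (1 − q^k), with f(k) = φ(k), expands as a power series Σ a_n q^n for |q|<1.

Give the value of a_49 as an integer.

[q^49] φ(1)=1,φ(7)=6,φ(49)=42 ⇒ 49

a_49 = 49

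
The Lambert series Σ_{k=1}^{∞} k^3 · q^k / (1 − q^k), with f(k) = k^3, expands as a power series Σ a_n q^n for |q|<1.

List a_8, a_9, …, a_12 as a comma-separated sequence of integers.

[q^8] f(8)=512,f(4)=64,f(2)=8,f(1)=1 ⇒ 585
q^9  k|9↦f(k): 9:729 3:27 1:1  a_9=757
q^10  k|10↦f(k): 1:1 2:8 5:125 10:1000  a_10=1134
d|11:{1,11}  Σf=1+1331=1332
n=12: 12·1 6·2 4·3 3·4 2·6 1·12  f→[1728+216+64+27+8+1]=2044

585, 757, 1134, 1332, 2044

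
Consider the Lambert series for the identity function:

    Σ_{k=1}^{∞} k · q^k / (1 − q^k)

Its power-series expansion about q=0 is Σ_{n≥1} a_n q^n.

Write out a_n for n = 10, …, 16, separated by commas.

18, 12, 28, 14, 24, 24, 31

q^10  k|10↦f(k): 1:1 2:2 5:5 10:10  a_10=18
n=11: 1·11 11·1  f→[1+11]=12
n=12: 12·1 6·2 4·3 3·4 2·6 1·12  f→[12+6+4+3+2+1]=28
q^13  k|13↦f(k): 1:1 13:13  a_13=14
[q^14] f(1)=1,f(2)=2,f(7)=7,f(14)=14 ⇒ 24
q^15  k|15↦f(k): 15:15 5:5 3:3 1:1  a_15=24
q^16  k|16↦f(k): 16:16 8:8 4:4 2:2 1:1  a_16=31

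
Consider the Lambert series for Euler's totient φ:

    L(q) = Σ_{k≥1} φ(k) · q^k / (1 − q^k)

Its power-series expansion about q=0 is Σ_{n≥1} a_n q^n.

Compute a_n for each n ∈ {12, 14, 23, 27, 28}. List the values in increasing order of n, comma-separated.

q^12  k|12↦φ(k): 12:4 6:2 4:2 3:2 2:1 1:1  a_12=12
[q^14] φ(14)=6,φ(7)=6,φ(2)=1,φ(1)=1 ⇒ 14
n=23: 23·1 1·23  φ→[22+1]=23
d|27:{27,9,3,1}  Σφ=18+6+2+1=27
d|28:{28,14,7,4,2,1}  Σφ=12+6+6+2+1+1=28

12, 14, 23, 27, 28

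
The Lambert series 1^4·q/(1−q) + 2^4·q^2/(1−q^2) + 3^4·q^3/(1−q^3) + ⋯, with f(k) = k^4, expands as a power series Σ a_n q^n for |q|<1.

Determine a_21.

a_21 = 196964

[q^21] f(21)=194481,f(7)=2401,f(3)=81,f(1)=1 ⇒ 196964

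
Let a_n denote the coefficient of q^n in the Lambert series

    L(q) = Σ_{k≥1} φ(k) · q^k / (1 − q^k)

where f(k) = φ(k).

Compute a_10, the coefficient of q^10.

[q^10] φ(10)=4,φ(5)=4,φ(2)=1,φ(1)=1 ⇒ 10

a_10 = 10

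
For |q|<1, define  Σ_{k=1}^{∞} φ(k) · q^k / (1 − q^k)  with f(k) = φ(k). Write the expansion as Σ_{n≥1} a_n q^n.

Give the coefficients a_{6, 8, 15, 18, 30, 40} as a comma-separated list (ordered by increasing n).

n=6: 6·1 3·2 2·3 1·6  φ→[2+2+1+1]=6
q^8  k|8↦φ(k): 1:1 2:1 4:2 8:4  a_8=8
d|15:{1,3,5,15}  Σφ=1+2+4+8=15
q^18  k|18↦φ(k): 18:6 9:6 6:2 3:2 2:1 1:1  a_18=18
[q^30] φ(1)=1,φ(2)=1,φ(3)=2,φ(5)=4,φ(6)=2,φ(10)=4,φ(15)=8,φ(30)=8 ⇒ 30
q^40  k|40↦φ(k): 40:16 20:8 10:4 8:4 5:4 4:2 2:1 1:1  a_40=40

6, 8, 15, 18, 30, 40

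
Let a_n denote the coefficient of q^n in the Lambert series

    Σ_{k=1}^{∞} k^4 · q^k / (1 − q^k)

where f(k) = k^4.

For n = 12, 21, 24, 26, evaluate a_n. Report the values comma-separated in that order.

22386, 196964, 358258, 485554

d|12:{1,2,3,4,6,12}  Σf=1+16+81+256+1296+20736=22386
d|21:{21,7,3,1}  Σf=194481+2401+81+1=196964
q^24  k|24↦f(k): 24:331776 12:20736 8:4096 6:1296 4:256 3:81 2:16 1:1  a_24=358258
d|26:{1,2,13,26}  Σf=1+16+28561+456976=485554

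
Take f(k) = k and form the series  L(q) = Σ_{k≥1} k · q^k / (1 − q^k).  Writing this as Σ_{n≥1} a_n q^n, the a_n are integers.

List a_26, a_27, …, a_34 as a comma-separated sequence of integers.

q^26  k|26↦f(k): 26:26 13:13 2:2 1:1  a_26=42
[q^27] f(27)=27,f(9)=9,f(3)=3,f(1)=1 ⇒ 40
[q^28] f(1)=1,f(2)=2,f(4)=4,f(7)=7,f(14)=14,f(28)=28 ⇒ 56
d|29:{1,29}  Σf=1+29=30
d|30:{30,15,10,6,5,3,2,1}  Σf=30+15+10+6+5+3+2+1=72
q^31  k|31↦f(k): 1:1 31:31  a_31=32
[q^32] f(1)=1,f(2)=2,f(4)=4,f(8)=8,f(16)=16,f(32)=32 ⇒ 63
q^33  k|33↦f(k): 1:1 3:3 11:11 33:33  a_33=48
q^34  k|34↦f(k): 34:34 17:17 2:2 1:1  a_34=54

42, 40, 56, 30, 72, 32, 63, 48, 54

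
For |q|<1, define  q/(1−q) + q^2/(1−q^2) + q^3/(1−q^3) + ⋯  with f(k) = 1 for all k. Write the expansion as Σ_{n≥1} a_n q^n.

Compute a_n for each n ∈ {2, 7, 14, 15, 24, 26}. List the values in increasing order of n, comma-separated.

2, 2, 4, 4, 8, 4

d|2:{2,1}  Σf=1+1=2
n=7: 1·7 7·1  f→[1+1]=2
d|14:{14,7,2,1}  Σf=1+1+1+1=4
[q^15] f(15)=1,f(5)=1,f(3)=1,f(1)=1 ⇒ 4
[q^24] f(1)=1,f(2)=1,f(3)=1,f(4)=1,f(6)=1,f(8)=1,f(12)=1,f(24)=1 ⇒ 8
n=26: 1·26 2·13 13·2 26·1  f→[1+1+1+1]=4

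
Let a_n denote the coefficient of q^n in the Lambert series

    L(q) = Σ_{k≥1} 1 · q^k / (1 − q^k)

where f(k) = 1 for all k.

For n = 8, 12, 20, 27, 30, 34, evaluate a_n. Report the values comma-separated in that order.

[q^8] f(8)=1,f(4)=1,f(2)=1,f(1)=1 ⇒ 4
n=12: 1·12 2·6 3·4 4·3 6·2 12·1  f→[1+1+1+1+1+1]=6
n=20: 1·20 2·10 4·5 5·4 10·2 20·1  f→[1+1+1+1+1+1]=6
q^27  k|27↦f(k): 1:1 3:1 9:1 27:1  a_27=4
n=30: 1·30 2·15 3·10 5·6 6·5 10·3 15·2 30·1  f→[1+1+1+1+1+1+1+1]=8
d|34:{1,2,17,34}  Σf=1+1+1+1=4

4, 6, 6, 4, 8, 4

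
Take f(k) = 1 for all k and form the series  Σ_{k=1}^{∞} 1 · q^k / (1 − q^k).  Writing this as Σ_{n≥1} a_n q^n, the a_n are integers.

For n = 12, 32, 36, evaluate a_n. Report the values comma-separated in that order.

d|12:{12,6,4,3,2,1}  Σf=1+1+1+1+1+1=6
[q^32] f(1)=1,f(2)=1,f(4)=1,f(8)=1,f(16)=1,f(32)=1 ⇒ 6
q^36  k|36↦f(k): 1:1 2:1 3:1 4:1 6:1 9:1 12:1 18:1 36:1  a_36=9

6, 6, 9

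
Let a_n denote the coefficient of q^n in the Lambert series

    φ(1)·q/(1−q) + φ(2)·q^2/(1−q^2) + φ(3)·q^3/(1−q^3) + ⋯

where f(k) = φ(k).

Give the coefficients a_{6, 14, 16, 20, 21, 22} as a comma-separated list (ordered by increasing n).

[q^6] φ(6)=2,φ(3)=2,φ(2)=1,φ(1)=1 ⇒ 6
[q^14] φ(14)=6,φ(7)=6,φ(2)=1,φ(1)=1 ⇒ 14
q^16  k|16↦φ(k): 1:1 2:1 4:2 8:4 16:8  a_16=16
d|20:{1,2,4,5,10,20}  Σφ=1+1+2+4+4+8=20
d|21:{21,7,3,1}  Σφ=12+6+2+1=21
d|22:{1,2,11,22}  Σφ=1+1+10+10=22

6, 14, 16, 20, 21, 22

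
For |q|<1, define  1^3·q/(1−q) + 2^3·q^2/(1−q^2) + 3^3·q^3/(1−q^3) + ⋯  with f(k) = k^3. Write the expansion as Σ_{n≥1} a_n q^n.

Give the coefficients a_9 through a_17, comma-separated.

757, 1134, 1332, 2044, 2198, 3096, 3528, 4681, 4914

[q^9] f(1)=1,f(3)=27,f(9)=729 ⇒ 757
q^10  k|10↦f(k): 10:1000 5:125 2:8 1:1  a_10=1134
n=11: 11·1 1·11  f→[1331+1]=1332
[q^12] f(12)=1728,f(6)=216,f(4)=64,f(3)=27,f(2)=8,f(1)=1 ⇒ 2044
n=13: 13·1 1·13  f→[2197+1]=2198
q^14  k|14↦f(k): 14:2744 7:343 2:8 1:1  a_14=3096
[q^15] f(15)=3375,f(5)=125,f(3)=27,f(1)=1 ⇒ 3528
[q^16] f(1)=1,f(2)=8,f(4)=64,f(8)=512,f(16)=4096 ⇒ 4681
n=17: 17·1 1·17  f→[4913+1]=4914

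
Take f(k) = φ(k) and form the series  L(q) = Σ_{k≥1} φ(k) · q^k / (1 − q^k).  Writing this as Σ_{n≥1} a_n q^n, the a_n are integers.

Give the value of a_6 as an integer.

[q^6] φ(6)=2,φ(3)=2,φ(2)=1,φ(1)=1 ⇒ 6

a_6 = 6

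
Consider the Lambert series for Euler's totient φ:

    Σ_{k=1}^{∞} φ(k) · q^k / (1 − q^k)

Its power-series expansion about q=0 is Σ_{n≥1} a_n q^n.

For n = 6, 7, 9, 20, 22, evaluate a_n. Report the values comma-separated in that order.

[q^6] φ(1)=1,φ(2)=1,φ(3)=2,φ(6)=2 ⇒ 6
[q^7] φ(7)=6,φ(1)=1 ⇒ 7
d|9:{9,3,1}  Σφ=6+2+1=9
[q^20] φ(1)=1,φ(2)=1,φ(4)=2,φ(5)=4,φ(10)=4,φ(20)=8 ⇒ 20
d|22:{22,11,2,1}  Σφ=10+10+1+1=22

6, 7, 9, 20, 22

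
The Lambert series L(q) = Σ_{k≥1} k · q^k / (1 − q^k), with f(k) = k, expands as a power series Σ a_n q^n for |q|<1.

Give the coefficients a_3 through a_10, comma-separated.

q^3  k|3↦f(k): 1:1 3:3  a_3=4
d|4:{1,2,4}  Σf=1+2+4=7
d|5:{5,1}  Σf=5+1=6
q^6  k|6↦f(k): 1:1 2:2 3:3 6:6  a_6=12
[q^7] f(1)=1,f(7)=7 ⇒ 8
n=8: 8·1 4·2 2·4 1·8  f→[8+4+2+1]=15
q^9  k|9↦f(k): 1:1 3:3 9:9  a_9=13
[q^10] f(1)=1,f(2)=2,f(5)=5,f(10)=10 ⇒ 18

4, 7, 6, 12, 8, 15, 13, 18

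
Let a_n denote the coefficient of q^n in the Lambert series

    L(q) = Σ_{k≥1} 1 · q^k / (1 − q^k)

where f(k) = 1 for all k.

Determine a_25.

d|25:{1,5,25}  Σf=1+1+1=3

a_25 = 3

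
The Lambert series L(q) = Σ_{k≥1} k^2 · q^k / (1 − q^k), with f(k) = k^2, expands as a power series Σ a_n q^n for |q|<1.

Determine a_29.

d|29:{29,1}  Σf=841+1=842

a_29 = 842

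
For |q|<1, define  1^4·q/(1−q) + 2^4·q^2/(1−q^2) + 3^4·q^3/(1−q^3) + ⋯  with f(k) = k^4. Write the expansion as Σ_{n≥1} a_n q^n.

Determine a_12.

[q^12] f(12)=20736,f(6)=1296,f(4)=256,f(3)=81,f(2)=16,f(1)=1 ⇒ 22386

a_12 = 22386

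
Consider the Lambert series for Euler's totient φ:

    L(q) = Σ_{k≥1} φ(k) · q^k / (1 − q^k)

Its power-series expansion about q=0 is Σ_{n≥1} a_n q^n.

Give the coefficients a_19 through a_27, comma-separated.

[q^19] φ(19)=18,φ(1)=1 ⇒ 19
n=20: 1·20 2·10 4·5 5·4 10·2 20·1  φ→[1+1+2+4+4+8]=20
[q^21] φ(21)=12,φ(7)=6,φ(3)=2,φ(1)=1 ⇒ 21
q^22  k|22↦φ(k): 22:10 11:10 2:1 1:1  a_22=22
d|23:{1,23}  Σφ=1+22=23
q^24  k|24↦φ(k): 1:1 2:1 3:2 4:2 6:2 8:4 12:4 24:8  a_24=24
d|25:{25,5,1}  Σφ=20+4+1=25
[q^26] φ(26)=12,φ(13)=12,φ(2)=1,φ(1)=1 ⇒ 26
n=27: 1·27 3·9 9·3 27·1  φ→[1+2+6+18]=27

19, 20, 21, 22, 23, 24, 25, 26, 27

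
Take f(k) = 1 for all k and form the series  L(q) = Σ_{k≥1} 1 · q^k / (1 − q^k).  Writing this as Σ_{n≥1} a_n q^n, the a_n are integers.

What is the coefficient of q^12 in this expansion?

[q^12] f(12)=1,f(6)=1,f(4)=1,f(3)=1,f(2)=1,f(1)=1 ⇒ 6

a_12 = 6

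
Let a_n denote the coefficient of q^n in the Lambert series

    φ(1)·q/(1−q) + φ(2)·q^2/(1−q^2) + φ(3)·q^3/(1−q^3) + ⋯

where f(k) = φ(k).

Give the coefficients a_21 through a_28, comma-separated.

n=21: 21·1 7·3 3·7 1·21  φ→[12+6+2+1]=21
[q^22] φ(22)=10,φ(11)=10,φ(2)=1,φ(1)=1 ⇒ 22
[q^23] φ(23)=22,φ(1)=1 ⇒ 23
[q^24] φ(24)=8,φ(12)=4,φ(8)=4,φ(6)=2,φ(4)=2,φ(3)=2,φ(2)=1,φ(1)=1 ⇒ 24
[q^25] φ(25)=20,φ(5)=4,φ(1)=1 ⇒ 25
q^26  k|26↦φ(k): 1:1 2:1 13:12 26:12  a_26=26
[q^27] φ(1)=1,φ(3)=2,φ(9)=6,φ(27)=18 ⇒ 27
d|28:{28,14,7,4,2,1}  Σφ=12+6+6+2+1+1=28

21, 22, 23, 24, 25, 26, 27, 28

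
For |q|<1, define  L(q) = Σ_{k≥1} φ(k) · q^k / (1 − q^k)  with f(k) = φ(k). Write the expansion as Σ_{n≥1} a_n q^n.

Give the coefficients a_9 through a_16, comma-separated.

[q^9] φ(9)=6,φ(3)=2,φ(1)=1 ⇒ 9
q^10  k|10↦φ(k): 1:1 2:1 5:4 10:4  a_10=10
n=11: 11·1 1·11  φ→[10+1]=11
q^12  k|12↦φ(k): 12:4 6:2 4:2 3:2 2:1 1:1  a_12=12
d|13:{1,13}  Σφ=1+12=13
n=14: 14·1 7·2 2·7 1·14  φ→[6+6+1+1]=14
[q^15] φ(1)=1,φ(3)=2,φ(5)=4,φ(15)=8 ⇒ 15
d|16:{1,2,4,8,16}  Σφ=1+1+2+4+8=16

9, 10, 11, 12, 13, 14, 15, 16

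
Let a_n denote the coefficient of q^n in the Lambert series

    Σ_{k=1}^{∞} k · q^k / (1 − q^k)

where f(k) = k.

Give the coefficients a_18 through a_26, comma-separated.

39, 20, 42, 32, 36, 24, 60, 31, 42

q^18  k|18↦f(k): 1:1 2:2 3:3 6:6 9:9 18:18  a_18=39
d|19:{1,19}  Σf=1+19=20
n=20: 20·1 10·2 5·4 4·5 2·10 1·20  f→[20+10+5+4+2+1]=42
[q^21] f(1)=1,f(3)=3,f(7)=7,f(21)=21 ⇒ 32
d|22:{1,2,11,22}  Σf=1+2+11+22=36
n=23: 23·1 1·23  f→[23+1]=24
n=24: 24·1 12·2 8·3 6·4 4·6 3·8 2·12 1·24  f→[24+12+8+6+4+3+2+1]=60
d|25:{25,5,1}  Σf=25+5+1=31
n=26: 26·1 13·2 2·13 1·26  f→[26+13+2+1]=42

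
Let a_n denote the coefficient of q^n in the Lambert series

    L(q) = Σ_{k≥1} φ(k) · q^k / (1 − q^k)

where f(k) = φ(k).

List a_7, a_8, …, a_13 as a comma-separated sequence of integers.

[q^7] φ(7)=6,φ(1)=1 ⇒ 7
q^8  k|8↦φ(k): 1:1 2:1 4:2 8:4  a_8=8
[q^9] φ(1)=1,φ(3)=2,φ(9)=6 ⇒ 9
n=10: 10·1 5·2 2·5 1·10  φ→[4+4+1+1]=10
n=11: 11·1 1·11  φ→[10+1]=11
q^12  k|12↦φ(k): 12:4 6:2 4:2 3:2 2:1 1:1  a_12=12
q^13  k|13↦φ(k): 13:12 1:1  a_13=13

7, 8, 9, 10, 11, 12, 13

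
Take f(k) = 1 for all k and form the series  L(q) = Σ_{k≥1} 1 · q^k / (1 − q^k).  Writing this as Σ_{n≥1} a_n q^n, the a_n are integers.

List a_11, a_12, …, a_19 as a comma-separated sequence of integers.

2, 6, 2, 4, 4, 5, 2, 6, 2

n=11: 11·1 1·11  f→[1+1]=2
d|12:{1,2,3,4,6,12}  Σf=1+1+1+1+1+1=6
[q^13] f(13)=1,f(1)=1 ⇒ 2
d|14:{1,2,7,14}  Σf=1+1+1+1=4
d|15:{1,3,5,15}  Σf=1+1+1+1=4
q^16  k|16↦f(k): 1:1 2:1 4:1 8:1 16:1  a_16=5
d|17:{1,17}  Σf=1+1=2
n=18: 18·1 9·2 6·3 3·6 2·9 1·18  f→[1+1+1+1+1+1]=6
d|19:{1,19}  Σf=1+1=2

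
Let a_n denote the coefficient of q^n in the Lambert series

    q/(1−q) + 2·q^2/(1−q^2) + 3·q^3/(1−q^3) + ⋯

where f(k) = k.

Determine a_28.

a_28 = 56

n=28: 28·1 14·2 7·4 4·7 2·14 1·28  f→[28+14+7+4+2+1]=56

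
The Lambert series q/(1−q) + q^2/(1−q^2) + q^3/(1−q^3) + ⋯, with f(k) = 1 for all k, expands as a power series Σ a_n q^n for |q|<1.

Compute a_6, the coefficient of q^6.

d|6:{1,2,3,6}  Σf=1+1+1+1=4

a_6 = 4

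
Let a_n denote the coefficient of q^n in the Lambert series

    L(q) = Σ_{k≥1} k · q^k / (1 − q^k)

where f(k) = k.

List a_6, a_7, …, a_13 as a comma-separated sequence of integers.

12, 8, 15, 13, 18, 12, 28, 14

[q^6] f(1)=1,f(2)=2,f(3)=3,f(6)=6 ⇒ 12
q^7  k|7↦f(k): 1:1 7:7  a_7=8
d|8:{8,4,2,1}  Σf=8+4+2+1=15
[q^9] f(1)=1,f(3)=3,f(9)=9 ⇒ 13
d|10:{1,2,5,10}  Σf=1+2+5+10=18
q^11  k|11↦f(k): 11:11 1:1  a_11=12
q^12  k|12↦f(k): 1:1 2:2 3:3 4:4 6:6 12:12  a_12=28
d|13:{1,13}  Σf=1+13=14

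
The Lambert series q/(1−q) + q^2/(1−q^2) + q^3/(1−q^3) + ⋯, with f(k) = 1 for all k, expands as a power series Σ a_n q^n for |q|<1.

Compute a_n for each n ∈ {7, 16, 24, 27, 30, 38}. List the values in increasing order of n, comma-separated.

q^7  k|7↦f(k): 7:1 1:1  a_7=2
n=16: 1·16 2·8 4·4 8·2 16·1  f→[1+1+1+1+1]=5
d|24:{1,2,3,4,6,8,12,24}  Σf=1+1+1+1+1+1+1+1=8
q^27  k|27↦f(k): 1:1 3:1 9:1 27:1  a_27=4
q^30  k|30↦f(k): 1:1 2:1 3:1 5:1 6:1 10:1 15:1 30:1  a_30=8
q^38  k|38↦f(k): 1:1 2:1 19:1 38:1  a_38=4

2, 5, 8, 4, 8, 4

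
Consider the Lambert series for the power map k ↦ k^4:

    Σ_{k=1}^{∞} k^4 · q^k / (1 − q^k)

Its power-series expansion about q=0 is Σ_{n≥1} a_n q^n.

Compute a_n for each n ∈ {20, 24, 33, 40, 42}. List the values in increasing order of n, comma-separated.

170898, 358258, 1200644, 2734994, 3348388

q^20  k|20↦f(k): 20:160000 10:10000 5:625 4:256 2:16 1:1  a_20=170898
q^24  k|24↦f(k): 24:331776 12:20736 8:4096 6:1296 4:256 3:81 2:16 1:1  a_24=358258
d|33:{33,11,3,1}  Σf=1185921+14641+81+1=1200644
[q^40] f(40)=2560000,f(20)=160000,f(10)=10000,f(8)=4096,f(5)=625,f(4)=256,f(2)=16,f(1)=1 ⇒ 2734994
[q^42] f(1)=1,f(2)=16,f(3)=81,f(6)=1296,f(7)=2401,f(14)=38416,f(21)=194481,f(42)=3111696 ⇒ 3348388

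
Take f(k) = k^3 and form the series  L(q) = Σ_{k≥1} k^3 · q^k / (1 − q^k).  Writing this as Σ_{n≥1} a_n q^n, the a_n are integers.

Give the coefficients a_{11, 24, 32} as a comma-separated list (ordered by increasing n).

1332, 16380, 37449

q^11  k|11↦f(k): 11:1331 1:1  a_11=1332
q^24  k|24↦f(k): 24:13824 12:1728 8:512 6:216 4:64 3:27 2:8 1:1  a_24=16380
n=32: 1·32 2·16 4·8 8·4 16·2 32·1  f→[1+8+64+512+4096+32768]=37449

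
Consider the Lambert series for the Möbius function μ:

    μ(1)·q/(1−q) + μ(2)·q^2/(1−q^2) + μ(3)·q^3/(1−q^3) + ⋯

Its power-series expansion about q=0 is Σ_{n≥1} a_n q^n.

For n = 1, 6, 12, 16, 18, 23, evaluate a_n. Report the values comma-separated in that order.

1, 0, 0, 0, 0, 0

d|1:{1}  Σμ=1=1
n=6: 6·1 3·2 2·3 1·6  μ→[1+(-1)+(-1)+1]=0
d|12:{12,6,4,3,2,1}  Σμ=0+1+0+(-1)+(-1)+1=0
n=16: 16·1 8·2 4·4 2·8 1·16  μ→[0+0+0+(-1)+1]=0
d|18:{1,2,3,6,9,18}  Σμ=1+(-1)+(-1)+1+0+0=0
q^23  k|23↦μ(k): 1:1 23:-1  a_23=0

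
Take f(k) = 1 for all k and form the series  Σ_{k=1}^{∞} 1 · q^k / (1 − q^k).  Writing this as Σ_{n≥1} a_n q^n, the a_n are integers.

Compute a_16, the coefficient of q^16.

a_16 = 5

q^16  k|16↦f(k): 1:1 2:1 4:1 8:1 16:1  a_16=5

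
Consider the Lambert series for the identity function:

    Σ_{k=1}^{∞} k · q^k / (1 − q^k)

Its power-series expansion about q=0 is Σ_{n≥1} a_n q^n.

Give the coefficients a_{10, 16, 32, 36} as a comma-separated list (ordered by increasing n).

18, 31, 63, 91

n=10: 1·10 2·5 5·2 10·1  f→[1+2+5+10]=18
d|16:{16,8,4,2,1}  Σf=16+8+4+2+1=31
[q^32] f(1)=1,f(2)=2,f(4)=4,f(8)=8,f(16)=16,f(32)=32 ⇒ 63
d|36:{36,18,12,9,6,4,3,2,1}  Σf=36+18+12+9+6+4+3+2+1=91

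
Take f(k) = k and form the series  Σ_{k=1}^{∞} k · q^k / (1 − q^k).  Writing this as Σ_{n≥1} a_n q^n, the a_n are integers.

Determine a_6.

a_6 = 12

[q^6] f(1)=1,f(2)=2,f(3)=3,f(6)=6 ⇒ 12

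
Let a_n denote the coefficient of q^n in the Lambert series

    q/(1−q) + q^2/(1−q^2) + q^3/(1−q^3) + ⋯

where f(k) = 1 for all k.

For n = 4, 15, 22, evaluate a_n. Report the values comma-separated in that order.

3, 4, 4

q^4  k|4↦f(k): 1:1 2:1 4:1  a_4=3
q^15  k|15↦f(k): 1:1 3:1 5:1 15:1  a_15=4
d|22:{22,11,2,1}  Σf=1+1+1+1=4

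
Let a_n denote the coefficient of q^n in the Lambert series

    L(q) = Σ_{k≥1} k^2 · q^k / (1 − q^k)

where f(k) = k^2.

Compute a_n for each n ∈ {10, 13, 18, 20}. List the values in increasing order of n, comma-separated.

d|10:{1,2,5,10}  Σf=1+4+25+100=130
n=13: 1·13 13·1  f→[1+169]=170
d|18:{1,2,3,6,9,18}  Σf=1+4+9+36+81+324=455
d|20:{1,2,4,5,10,20}  Σf=1+4+16+25+100+400=546

130, 170, 455, 546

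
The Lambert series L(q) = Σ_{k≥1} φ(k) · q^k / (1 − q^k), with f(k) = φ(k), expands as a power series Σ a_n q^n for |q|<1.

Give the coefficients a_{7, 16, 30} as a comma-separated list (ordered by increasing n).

d|7:{1,7}  Σφ=1+6=7
q^16  k|16↦φ(k): 1:1 2:1 4:2 8:4 16:8  a_16=16
[q^30] φ(30)=8,φ(15)=8,φ(10)=4,φ(6)=2,φ(5)=4,φ(3)=2,φ(2)=1,φ(1)=1 ⇒ 30

7, 16, 30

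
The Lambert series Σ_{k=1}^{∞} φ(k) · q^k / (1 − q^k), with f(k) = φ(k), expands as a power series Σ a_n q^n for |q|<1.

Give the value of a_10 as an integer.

[q^10] φ(10)=4,φ(5)=4,φ(2)=1,φ(1)=1 ⇒ 10

a_10 = 10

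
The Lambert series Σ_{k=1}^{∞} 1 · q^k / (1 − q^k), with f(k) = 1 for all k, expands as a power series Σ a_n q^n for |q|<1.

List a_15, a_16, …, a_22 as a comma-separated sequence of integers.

4, 5, 2, 6, 2, 6, 4, 4

n=15: 1·15 3·5 5·3 15·1  f→[1+1+1+1]=4
d|16:{1,2,4,8,16}  Σf=1+1+1+1+1=5
d|17:{17,1}  Σf=1+1=2
q^18  k|18↦f(k): 18:1 9:1 6:1 3:1 2:1 1:1  a_18=6
q^19  k|19↦f(k): 1:1 19:1  a_19=2
n=20: 1·20 2·10 4·5 5·4 10·2 20·1  f→[1+1+1+1+1+1]=6
n=21: 21·1 7·3 3·7 1·21  f→[1+1+1+1]=4
q^22  k|22↦f(k): 22:1 11:1 2:1 1:1  a_22=4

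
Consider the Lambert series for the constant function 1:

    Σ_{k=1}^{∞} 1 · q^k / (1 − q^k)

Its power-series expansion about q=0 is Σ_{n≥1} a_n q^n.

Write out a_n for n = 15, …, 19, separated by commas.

q^15  k|15↦f(k): 1:1 3:1 5:1 15:1  a_15=4
[q^16] f(16)=1,f(8)=1,f(4)=1,f(2)=1,f(1)=1 ⇒ 5
[q^17] f(17)=1,f(1)=1 ⇒ 2
d|18:{1,2,3,6,9,18}  Σf=1+1+1+1+1+1=6
n=19: 1·19 19·1  f→[1+1]=2

4, 5, 2, 6, 2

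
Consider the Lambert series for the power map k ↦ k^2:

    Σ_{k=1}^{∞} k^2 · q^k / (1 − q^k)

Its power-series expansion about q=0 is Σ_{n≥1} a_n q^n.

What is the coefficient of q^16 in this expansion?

a_16 = 341

n=16: 1·16 2·8 4·4 8·2 16·1  f→[1+4+16+64+256]=341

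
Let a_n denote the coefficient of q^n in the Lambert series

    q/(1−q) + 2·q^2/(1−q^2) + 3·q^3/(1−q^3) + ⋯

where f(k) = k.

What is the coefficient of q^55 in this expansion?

a_55 = 72

d|55:{55,11,5,1}  Σf=55+11+5+1=72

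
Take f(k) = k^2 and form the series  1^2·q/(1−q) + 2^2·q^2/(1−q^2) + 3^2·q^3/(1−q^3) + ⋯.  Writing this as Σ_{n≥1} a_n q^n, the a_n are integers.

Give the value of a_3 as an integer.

n=3: 3·1 1·3  f→[9+1]=10

a_3 = 10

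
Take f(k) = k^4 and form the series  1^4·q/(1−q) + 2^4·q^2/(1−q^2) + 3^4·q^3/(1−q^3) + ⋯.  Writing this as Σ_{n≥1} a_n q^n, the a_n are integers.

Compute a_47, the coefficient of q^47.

a_47 = 4879682

q^47  k|47↦f(k): 47:4879681 1:1  a_47=4879682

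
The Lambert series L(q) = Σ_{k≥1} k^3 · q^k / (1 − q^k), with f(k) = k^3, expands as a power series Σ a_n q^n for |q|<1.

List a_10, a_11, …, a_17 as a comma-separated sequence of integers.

1134, 1332, 2044, 2198, 3096, 3528, 4681, 4914

d|10:{1,2,5,10}  Σf=1+8+125+1000=1134
n=11: 1·11 11·1  f→[1+1331]=1332
[q^12] f(12)=1728,f(6)=216,f(4)=64,f(3)=27,f(2)=8,f(1)=1 ⇒ 2044
d|13:{13,1}  Σf=2197+1=2198
d|14:{14,7,2,1}  Σf=2744+343+8+1=3096
n=15: 1·15 3·5 5·3 15·1  f→[1+27+125+3375]=3528
n=16: 1·16 2·8 4·4 8·2 16·1  f→[1+8+64+512+4096]=4681
n=17: 1·17 17·1  f→[1+4913]=4914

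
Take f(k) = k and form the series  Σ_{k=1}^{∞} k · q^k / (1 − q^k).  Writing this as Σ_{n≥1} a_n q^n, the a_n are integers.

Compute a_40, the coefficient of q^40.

d|40:{1,2,4,5,8,10,20,40}  Σf=1+2+4+5+8+10+20+40=90

a_40 = 90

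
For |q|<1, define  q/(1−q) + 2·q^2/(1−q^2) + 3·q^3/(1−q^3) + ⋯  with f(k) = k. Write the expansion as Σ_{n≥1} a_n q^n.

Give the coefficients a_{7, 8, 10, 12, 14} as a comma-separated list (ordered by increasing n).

[q^7] f(1)=1,f(7)=7 ⇒ 8
[q^8] f(8)=8,f(4)=4,f(2)=2,f(1)=1 ⇒ 15
n=10: 10·1 5·2 2·5 1·10  f→[10+5+2+1]=18
n=12: 12·1 6·2 4·3 3·4 2·6 1·12  f→[12+6+4+3+2+1]=28
d|14:{14,7,2,1}  Σf=14+7+2+1=24

8, 15, 18, 28, 24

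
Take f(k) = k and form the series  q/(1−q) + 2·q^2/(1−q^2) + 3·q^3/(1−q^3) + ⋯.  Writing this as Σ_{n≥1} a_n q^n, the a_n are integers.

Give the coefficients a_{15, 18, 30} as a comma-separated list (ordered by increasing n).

d|15:{15,5,3,1}  Σf=15+5+3+1=24
[q^18] f(18)=18,f(9)=9,f(6)=6,f(3)=3,f(2)=2,f(1)=1 ⇒ 39
d|30:{30,15,10,6,5,3,2,1}  Σf=30+15+10+6+5+3+2+1=72

24, 39, 72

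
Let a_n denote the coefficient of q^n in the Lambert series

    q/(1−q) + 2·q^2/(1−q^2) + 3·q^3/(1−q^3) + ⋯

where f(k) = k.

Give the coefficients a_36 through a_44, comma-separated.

q^36  k|36↦f(k): 36:36 18:18 12:12 9:9 6:6 4:4 3:3 2:2 1:1  a_36=91
n=37: 1·37 37·1  f→[1+37]=38
q^38  k|38↦f(k): 1:1 2:2 19:19 38:38  a_38=60
q^39  k|39↦f(k): 1:1 3:3 13:13 39:39  a_39=56
[q^40] f(1)=1,f(2)=2,f(4)=4,f(5)=5,f(8)=8,f(10)=10,f(20)=20,f(40)=40 ⇒ 90
q^41  k|41↦f(k): 1:1 41:41  a_41=42
n=42: 1·42 2·21 3·14 6·7 7·6 14·3 21·2 42·1  f→[1+2+3+6+7+14+21+42]=96
n=43: 1·43 43·1  f→[1+43]=44
[q^44] f(44)=44,f(22)=22,f(11)=11,f(4)=4,f(2)=2,f(1)=1 ⇒ 84

91, 38, 60, 56, 90, 42, 96, 44, 84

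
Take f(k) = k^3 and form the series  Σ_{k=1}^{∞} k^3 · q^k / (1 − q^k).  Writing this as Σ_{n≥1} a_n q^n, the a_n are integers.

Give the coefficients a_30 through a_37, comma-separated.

31752, 29792, 37449, 37296, 44226, 43344, 55261, 50654

d|30:{1,2,3,5,6,10,15,30}  Σf=1+8+27+125+216+1000+3375+27000=31752
q^31  k|31↦f(k): 1:1 31:29791  a_31=29792
d|32:{32,16,8,4,2,1}  Σf=32768+4096+512+64+8+1=37449
q^33  k|33↦f(k): 33:35937 11:1331 3:27 1:1  a_33=37296
n=34: 34·1 17·2 2·17 1·34  f→[39304+4913+8+1]=44226
q^35  k|35↦f(k): 35:42875 7:343 5:125 1:1  a_35=43344
[q^36] f(1)=1,f(2)=8,f(3)=27,f(4)=64,f(6)=216,f(9)=729,f(12)=1728,f(18)=5832,f(36)=46656 ⇒ 55261
n=37: 37·1 1·37  f→[50653+1]=50654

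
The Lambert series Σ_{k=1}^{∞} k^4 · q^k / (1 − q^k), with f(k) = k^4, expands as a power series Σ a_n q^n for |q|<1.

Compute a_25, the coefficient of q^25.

a_25 = 391251

[q^25] f(1)=1,f(5)=625,f(25)=390625 ⇒ 391251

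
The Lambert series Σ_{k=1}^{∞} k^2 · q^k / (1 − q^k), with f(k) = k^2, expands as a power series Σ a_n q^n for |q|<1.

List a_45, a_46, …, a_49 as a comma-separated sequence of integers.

2366, 2650, 2210, 3410, 2451

q^45  k|45↦f(k): 45:2025 15:225 9:81 5:25 3:9 1:1  a_45=2366
d|46:{46,23,2,1}  Σf=2116+529+4+1=2650
d|47:{1,47}  Σf=1+2209=2210
d|48:{48,24,16,12,8,6,4,3,2,1}  Σf=2304+576+256+144+64+36+16+9+4+1=3410
[q^49] f(1)=1,f(7)=49,f(49)=2401 ⇒ 2451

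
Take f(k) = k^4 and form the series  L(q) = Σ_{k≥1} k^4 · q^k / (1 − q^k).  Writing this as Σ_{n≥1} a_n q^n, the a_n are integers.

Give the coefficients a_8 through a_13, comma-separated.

4369, 6643, 10642, 14642, 22386, 28562

q^8  k|8↦f(k): 1:1 2:16 4:256 8:4096  a_8=4369
q^9  k|9↦f(k): 1:1 3:81 9:6561  a_9=6643
d|10:{10,5,2,1}  Σf=10000+625+16+1=10642
q^11  k|11↦f(k): 1:1 11:14641  a_11=14642
q^12  k|12↦f(k): 12:20736 6:1296 4:256 3:81 2:16 1:1  a_12=22386
[q^13] f(13)=28561,f(1)=1 ⇒ 28562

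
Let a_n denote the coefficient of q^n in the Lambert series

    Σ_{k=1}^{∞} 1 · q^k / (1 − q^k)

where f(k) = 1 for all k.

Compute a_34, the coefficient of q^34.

a_34 = 4

[q^34] f(34)=1,f(17)=1,f(2)=1,f(1)=1 ⇒ 4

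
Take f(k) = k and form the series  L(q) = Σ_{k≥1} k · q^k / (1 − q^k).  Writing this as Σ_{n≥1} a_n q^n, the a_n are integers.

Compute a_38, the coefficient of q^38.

[q^38] f(1)=1,f(2)=2,f(19)=19,f(38)=38 ⇒ 60

a_38 = 60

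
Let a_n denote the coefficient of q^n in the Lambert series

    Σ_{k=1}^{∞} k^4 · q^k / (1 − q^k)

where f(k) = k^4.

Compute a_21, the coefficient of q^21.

a_21 = 196964

[q^21] f(1)=1,f(3)=81,f(7)=2401,f(21)=194481 ⇒ 196964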